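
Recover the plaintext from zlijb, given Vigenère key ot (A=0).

Repeat the key across the ciphertext: ototo
z(25)−o(14): 11 → l
l(11)−t(19): -8≡18 → s
i(8)−o(14): -6≡20 → u
j(9)−t(19): -10≡16 → q
b(1)−o(14): -13≡13 → n

lsuqn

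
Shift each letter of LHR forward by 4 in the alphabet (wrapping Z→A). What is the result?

L(11): 11+4=15 → P
H(7): 7+4=11 → L
R(17): 17+4=21 → V

PLV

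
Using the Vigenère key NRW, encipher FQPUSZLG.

SHLHJVYX

Repeat the key across the message: NRWNRWNR
F(5)+N(13): 18 → S
Q(16)+R(17): 33≡7 → H
P(15)+W(22): 37≡11 → L
U(20)+N(13): 33≡7 → H
S(18)+R(17): 35≡9 → J
Z(25)+W(22): 47≡21 → V
L(11)+N(13): 24 → Y
G(6)+R(17): 23 → X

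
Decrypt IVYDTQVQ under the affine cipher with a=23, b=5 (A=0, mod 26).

The inverse of 23 mod 26 is 17, since 23·17=391≡1. Apply D(y)=17·(y−5) mod 26:
I(8): 17·(8−5)=51≡25 → Z
V(21): 17·(21−5)=272≡12 → M
Y(24): 17·(24−5)=323≡11 → L
D(3): 17·(3−5)=-34≡18 → S
T(19): 17·(19−5)=238≡4 → E
Q(16): 17·(16−5)=187≡5 → F
V(21): 17·(21−5)=272≡12 → M
Q(16): 17·(16−5)=187≡5 → F

ZMLSEFMF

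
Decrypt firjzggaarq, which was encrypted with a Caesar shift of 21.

knwoellffwv

f(5): 5−21=-16≡10 → k
i(8): 8−21=-13≡13 → n
r(17): 17−21=-4≡22 → w
j(9): 9−21=-12≡14 → o
z(25): 25−21=4 → e
g(6): 6−21=-15≡11 → l
g(6): 6−21=-15≡11 → l
a(0): 0−21=-21≡5 → f
a(0): 0−21=-21≡5 → f
r(17): 17−21=-4≡22 → w
q(16): 16−21=-5≡21 → v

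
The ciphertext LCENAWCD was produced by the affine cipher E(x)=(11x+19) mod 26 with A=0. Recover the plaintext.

EPBQDFPI

The inverse of 11 mod 26 is 19, since 11·19=209≡1. Apply D(y)=19·(y−19) mod 26:
L(11): 19·(11−19)=-152≡4 → E
C(2): 19·(2−19)=-323≡15 → P
E(4): 19·(4−19)=-285≡1 → B
N(13): 19·(13−19)=-114≡16 → Q
A(0): 19·(0−19)=-361≡3 → D
W(22): 19·(22−19)=57≡5 → F
C(2): 19·(2−19)=-323≡15 → P
D(3): 19·(3−19)=-304≡8 → I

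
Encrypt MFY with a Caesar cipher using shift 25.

LEX

M(12): 12+25=37≡11 → L
F(5): 5+25=30≡4 → E
Y(24): 24+25=49≡23 → X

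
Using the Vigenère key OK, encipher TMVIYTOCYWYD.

HWJSMDCMMGMN

Repeat the key across the message: OKOKOKOKOKOK
T(19)+O(14): 33≡7 → H
M(12)+K(10): 22 → W
V(21)+O(14): 35≡9 → J
I(8)+K(10): 18 → S
Y(24)+O(14): 38≡12 → M
T(19)+K(10): 29≡3 → D
O(14)+O(14): 28≡2 → C
C(2)+K(10): 12 → M
Y(24)+O(14): 38≡12 → M
W(22)+K(10): 32≡6 → G
Y(24)+O(14): 38≡12 → M
D(3)+K(10): 13 → N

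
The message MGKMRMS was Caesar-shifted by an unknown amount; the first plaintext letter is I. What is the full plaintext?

From the crib: M(12)−I(8)=4, so the shift is 4.
Subtract 4 from each ciphertext letter:
M(12): 12−4=8 → I
G(6): 6−4=2 → C
K(10): 10−4=6 → G
M(12): 12−4=8 → I
R(17): 17−4=13 → N
M(12): 12−4=8 → I
S(18): 18−4=14 → O

ICGINIO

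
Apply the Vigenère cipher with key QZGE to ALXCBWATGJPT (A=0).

QKDGRVGXWIVX

Repeat the key across the message: QZGEQZGEQZGE
A(0)+Q(16): 16 → Q
L(11)+Z(25): 36≡10 → K
X(23)+G(6): 29≡3 → D
C(2)+E(4): 6 → G
B(1)+Q(16): 17 → R
W(22)+Z(25): 47≡21 → V
A(0)+G(6): 6 → G
T(19)+E(4): 23 → X
G(6)+Q(16): 22 → W
J(9)+Z(25): 34≡8 → I
P(15)+G(6): 21 → V
T(19)+E(4): 23 → X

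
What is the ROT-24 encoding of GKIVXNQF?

G(6): 6+24=30≡4 → E
K(10): 10+24=34≡8 → I
I(8): 8+24=32≡6 → G
V(21): 21+24=45≡19 → T
X(23): 23+24=47≡21 → V
N(13): 13+24=37≡11 → L
Q(16): 16+24=40≡14 → O
F(5): 5+24=29≡3 → D

EIGTVLOD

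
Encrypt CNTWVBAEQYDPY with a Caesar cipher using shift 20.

C(2): 2+20=22 → W
N(13): 13+20=33≡7 → H
T(19): 19+20=39≡13 → N
W(22): 22+20=42≡16 → Q
V(21): 21+20=41≡15 → P
B(1): 1+20=21 → V
A(0): 0+20=20 → U
E(4): 4+20=24 → Y
Q(16): 16+20=36≡10 → K
Y(24): 24+20=44≡18 → S
D(3): 3+20=23 → X
P(15): 15+20=35≡9 → J
Y(24): 24+20=44≡18 → S

WHNQPVUYKSXJS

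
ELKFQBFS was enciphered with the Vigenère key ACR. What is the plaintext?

EJTFOKFQ

Repeat the key across the ciphertext: ACRACRAC
E(4)−A(0): 4 → E
L(11)−C(2): 9 → J
K(10)−R(17): -7≡19 → T
F(5)−A(0): 5 → F
Q(16)−C(2): 14 → O
B(1)−R(17): -16≡10 → K
F(5)−A(0): 5 → F
S(18)−C(2): 16 → Q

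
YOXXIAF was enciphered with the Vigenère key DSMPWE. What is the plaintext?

VWLIMWC

Repeat the key across the ciphertext: DSMPWED
Y(24)−D(3): 21 → V
O(14)−S(18): -4≡22 → W
X(23)−M(12): 11 → L
X(23)−P(15): 8 → I
I(8)−W(22): -14≡12 → M
A(0)−E(4): -4≡22 → W
F(5)−D(3): 2 → C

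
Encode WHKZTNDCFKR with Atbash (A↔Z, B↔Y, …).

DSPAGMWXUPI

W(22) → D(3)
H(7) → S(18)
K(10) → P(15)
Z(25) → A(0)
T(19) → G(6)
N(13) → M(12)
D(3) → W(22)
C(2) → X(23)
F(5) → U(20)
K(10) → P(15)
R(17) → I(8)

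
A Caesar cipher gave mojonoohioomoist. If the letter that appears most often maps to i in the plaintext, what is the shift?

6

The most frequent ciphertext letter is o (appears 7 times).
o is position 14; i is position 8.
Shift = 6.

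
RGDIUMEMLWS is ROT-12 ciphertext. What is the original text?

FURWIASAZKG

R(17): 17−12=5 → F
G(6): 6−12=-6≡20 → U
D(3): 3−12=-9≡17 → R
I(8): 8−12=-4≡22 → W
U(20): 20−12=8 → I
M(12): 12−12=0 → A
E(4): 4−12=-8≡18 → S
M(12): 12−12=0 → A
L(11): 11−12=-1≡25 → Z
W(22): 22−12=10 → K
S(18): 18−12=6 → G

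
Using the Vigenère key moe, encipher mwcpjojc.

Repeat the key across the message: moemoemo
m(12)+m(12): 24 → y
w(22)+o(14): 36≡10 → k
c(2)+e(4): 6 → g
p(15)+m(12): 27≡1 → b
j(9)+o(14): 23 → x
o(14)+e(4): 18 → s
j(9)+m(12): 21 → v
c(2)+o(14): 16 → q

ykgbxsvq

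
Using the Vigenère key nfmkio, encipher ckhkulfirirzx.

pptuczsndsznk

Repeat the key across the message: nfmkionfmkion
c(2)+n(13): 15 → p
k(10)+f(5): 15 → p
h(7)+m(12): 19 → t
k(10)+k(10): 20 → u
u(20)+i(8): 28≡2 → c
l(11)+o(14): 25 → z
f(5)+n(13): 18 → s
i(8)+f(5): 13 → n
r(17)+m(12): 29≡3 → d
i(8)+k(10): 18 → s
r(17)+i(8): 25 → z
z(25)+o(14): 39≡13 → n
x(23)+n(13): 36≡10 → k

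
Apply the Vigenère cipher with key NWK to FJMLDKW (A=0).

SFWYZUJ

Repeat the key across the message: NWKNWKN
F(5)+N(13): 18 → S
J(9)+W(22): 31≡5 → F
M(12)+K(10): 22 → W
L(11)+N(13): 24 → Y
D(3)+W(22): 25 → Z
K(10)+K(10): 20 → U
W(22)+N(13): 35≡9 → J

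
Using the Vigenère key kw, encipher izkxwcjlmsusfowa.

svutgythwoeopkgw

Repeat the key across the message: kwkwkwkwkwkwkwkw
i(8)+k(10): 18 → s
z(25)+w(22): 47≡21 → v
k(10)+k(10): 20 → u
x(23)+w(22): 45≡19 → t
w(22)+k(10): 32≡6 → g
c(2)+w(22): 24 → y
j(9)+k(10): 19 → t
l(11)+w(22): 33≡7 → h
m(12)+k(10): 22 → w
s(18)+w(22): 40≡14 → o
u(20)+k(10): 30≡4 → e
s(18)+w(22): 40≡14 → o
f(5)+k(10): 15 → p
o(14)+w(22): 36≡10 → k
w(22)+k(10): 32≡6 → g
a(0)+w(22): 22 → w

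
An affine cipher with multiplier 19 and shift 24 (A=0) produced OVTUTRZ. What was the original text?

UTXIXBL

The inverse of 19 mod 26 is 11, since 19·11=209≡1. Apply D(y)=11·(y−24) mod 26:
O(14): 11·(14−24)=-110≡20 → U
V(21): 11·(21−24)=-33≡19 → T
T(19): 11·(19−24)=-55≡23 → X
U(20): 11·(20−24)=-44≡8 → I
T(19): 11·(19−24)=-55≡23 → X
R(17): 11·(17−24)=-77≡1 → B
Z(25): 11·(25−24)=11 → L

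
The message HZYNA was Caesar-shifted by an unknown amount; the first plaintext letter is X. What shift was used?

10

From the crib: H(7)−X(23)=-16≡10, so the shift is 10.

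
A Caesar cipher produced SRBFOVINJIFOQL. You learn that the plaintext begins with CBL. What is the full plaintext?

CBLPYFSXTSPYAV

From the crib: S(18)−C(2)=16, so the shift is 16.
Subtract 16 from each ciphertext letter:
S(18): 18−16=2 → C
R(17): 17−16=1 → B
B(1): 1−16=-15≡11 → L
F(5): 5−16=-11≡15 → P
O(14): 14−16=-2≡24 → Y
V(21): 21−16=5 → F
I(8): 8−16=-8≡18 → S
N(13): 13−16=-3≡23 → X
J(9): 9−16=-7≡19 → T
I(8): 8−16=-8≡18 → S
F(5): 5−16=-11≡15 → P
O(14): 14−16=-2≡24 → Y
Q(16): 16−16=0 → A
L(11): 11−16=-5≡21 → V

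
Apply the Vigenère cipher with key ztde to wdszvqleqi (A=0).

vwvdujoipb

Repeat the key across the message: ztdeztdezt
w(22)+z(25): 47≡21 → v
d(3)+t(19): 22 → w
s(18)+d(3): 21 → v
z(25)+e(4): 29≡3 → d
v(21)+z(25): 46≡20 → u
q(16)+t(19): 35≡9 → j
l(11)+d(3): 14 → o
e(4)+e(4): 8 → i
q(16)+z(25): 41≡15 → p
i(8)+t(19): 27≡1 → b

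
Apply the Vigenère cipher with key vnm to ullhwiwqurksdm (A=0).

Repeat the key across the message: vnmvnmvnmvnmvn
u(20)+v(21): 41≡15 → p
l(11)+n(13): 24 → y
l(11)+m(12): 23 → x
h(7)+v(21): 28≡2 → c
w(22)+n(13): 35≡9 → j
i(8)+m(12): 20 → u
w(22)+v(21): 43≡17 → r
q(16)+n(13): 29≡3 → d
u(20)+m(12): 32≡6 → g
r(17)+v(21): 38≡12 → m
k(10)+n(13): 23 → x
s(18)+m(12): 30≡4 → e
d(3)+v(21): 24 → y
m(12)+n(13): 25 → z

pyxcjurdgmxeyz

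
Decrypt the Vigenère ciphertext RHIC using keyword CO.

PTGO

Repeat the key across the ciphertext: COCO
R(17)−C(2): 15 → P
H(7)−O(14): -7≡19 → T
I(8)−C(2): 6 → G
C(2)−O(14): -12≡14 → O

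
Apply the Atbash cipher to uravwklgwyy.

u(20) → f(5)
r(17) → i(8)
a(0) → z(25)
v(21) → e(4)
w(22) → d(3)
k(10) → p(15)
l(11) → o(14)
g(6) → t(19)
w(22) → d(3)
y(24) → b(1)
y(24) → b(1)

fizedpotdbb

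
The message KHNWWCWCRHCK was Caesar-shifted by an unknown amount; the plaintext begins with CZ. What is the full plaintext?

From the crib: K(10)−C(2)=8, so the shift is 8.
Subtract 8 from each ciphertext letter:
K(10): 10−8=2 → C
H(7): 7−8=-1≡25 → Z
N(13): 13−8=5 → F
W(22): 22−8=14 → O
W(22): 22−8=14 → O
C(2): 2−8=-6≡20 → U
W(22): 22−8=14 → O
C(2): 2−8=-6≡20 → U
R(17): 17−8=9 → J
H(7): 7−8=-1≡25 → Z
C(2): 2−8=-6≡20 → U
K(10): 10−8=2 → C

CZFOOUOUJZUC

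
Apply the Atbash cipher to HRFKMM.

H(7) → S(18)
R(17) → I(8)
F(5) → U(20)
K(10) → P(15)
M(12) → N(13)
M(12) → N(13)

SIUPNN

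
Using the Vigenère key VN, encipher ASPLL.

Repeat the key across the message: VNVNV
A(0)+V(21): 21 → V
S(18)+N(13): 31≡5 → F
P(15)+V(21): 36≡10 → K
L(11)+N(13): 24 → Y
L(11)+V(21): 32≡6 → G

VFKYG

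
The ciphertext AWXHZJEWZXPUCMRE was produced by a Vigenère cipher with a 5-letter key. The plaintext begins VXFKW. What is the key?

FZSXD

Subtract each crib letter from the matching ciphertext letter (mod 26):
A(0)−V(21)=-21≡5 → F
W(22)−X(23)=-1≡25 → Z
X(23)−F(5)=18 → S
H(7)−K(10)=-3≡23 → X
Z(25)−W(22)=3 → D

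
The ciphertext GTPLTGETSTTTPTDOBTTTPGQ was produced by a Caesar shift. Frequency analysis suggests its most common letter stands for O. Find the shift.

5

The most frequent ciphertext letter is T (appears 10 times).
T is position 19; O is position 14.
Shift = 5.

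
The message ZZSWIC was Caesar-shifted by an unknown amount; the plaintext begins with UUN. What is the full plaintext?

From the crib: Z(25)−U(20)=5, so the shift is 5.
Subtract 5 from each ciphertext letter:
Z(25): 25−5=20 → U
Z(25): 25−5=20 → U
S(18): 18−5=13 → N
W(22): 22−5=17 → R
I(8): 8−5=3 → D
C(2): 2−5=-3≡23 → X

UUNRDX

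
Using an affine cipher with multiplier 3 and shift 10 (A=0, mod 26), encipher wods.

yatm

w(22): 3·22+10=76≡24 → y
o(14): 3·14+10=52≡0 → a
d(3): 3·3+10=19 → t
s(18): 3·18+10=64≡12 → m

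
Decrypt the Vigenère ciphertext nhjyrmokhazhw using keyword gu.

hndelsiqbgtnq

Repeat the key across the ciphertext: gugugugugugug
n(13)−g(6): 7 → h
h(7)−u(20): -13≡13 → n
j(9)−g(6): 3 → d
y(24)−u(20): 4 → e
r(17)−g(6): 11 → l
m(12)−u(20): -8≡18 → s
o(14)−g(6): 8 → i
k(10)−u(20): -10≡16 → q
h(7)−g(6): 1 → b
a(0)−u(20): -20≡6 → g
z(25)−g(6): 19 → t
h(7)−u(20): -13≡13 → n
w(22)−g(6): 16 → q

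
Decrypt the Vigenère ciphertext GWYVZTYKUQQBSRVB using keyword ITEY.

Repeat the key across the ciphertext: ITEYITEYITEYITEY
G(6)−I(8): -2≡24 → Y
W(22)−T(19): 3 → D
Y(24)−E(4): 20 → U
V(21)−Y(24): -3≡23 → X
Z(25)−I(8): 17 → R
T(19)−T(19): 0 → A
Y(24)−E(4): 20 → U
K(10)−Y(24): -14≡12 → M
U(20)−I(8): 12 → M
Q(16)−T(19): -3≡23 → X
Q(16)−E(4): 12 → M
B(1)−Y(24): -23≡3 → D
S(18)−I(8): 10 → K
R(17)−T(19): -2≡24 → Y
V(21)−E(4): 17 → R
B(1)−Y(24): -23≡3 → D

YDUXRAUMMXMDKYRD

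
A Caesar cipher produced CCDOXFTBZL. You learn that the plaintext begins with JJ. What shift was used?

From the crib: C(2)−J(9)=-7≡19, so the shift is 19.

19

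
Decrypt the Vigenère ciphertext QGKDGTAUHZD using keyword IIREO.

IYTZSLSDDLV

Repeat the key across the ciphertext: IIREOIIREOI
Q(16)−I(8): 8 → I
G(6)−I(8): -2≡24 → Y
K(10)−R(17): -7≡19 → T
D(3)−E(4): -1≡25 → Z
G(6)−O(14): -8≡18 → S
T(19)−I(8): 11 → L
A(0)−I(8): -8≡18 → S
U(20)−R(17): 3 → D
H(7)−E(4): 3 → D
Z(25)−O(14): 11 → L
D(3)−I(8): -5≡21 → V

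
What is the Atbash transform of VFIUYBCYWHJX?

EURFBYXBDSQC

V(21) → E(4)
F(5) → U(20)
I(8) → R(17)
U(20) → F(5)
Y(24) → B(1)
B(1) → Y(24)
C(2) → X(23)
Y(24) → B(1)
W(22) → D(3)
H(7) → S(18)
J(9) → Q(16)
X(23) → C(2)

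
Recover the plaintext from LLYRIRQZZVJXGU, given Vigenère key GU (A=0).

FRSXCXKFTBDDAA

Repeat the key across the ciphertext: GUGUGUGUGUGUGU
L(11)−G(6): 5 → F
L(11)−U(20): -9≡17 → R
Y(24)−G(6): 18 → S
R(17)−U(20): -3≡23 → X
I(8)−G(6): 2 → C
R(17)−U(20): -3≡23 → X
Q(16)−G(6): 10 → K
Z(25)−U(20): 5 → F
Z(25)−G(6): 19 → T
V(21)−U(20): 1 → B
J(9)−G(6): 3 → D
X(23)−U(20): 3 → D
G(6)−G(6): 0 → A
U(20)−U(20): 0 → A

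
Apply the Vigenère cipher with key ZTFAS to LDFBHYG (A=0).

Repeat the key across the message: ZTFASZT
L(11)+Z(25): 36≡10 → K
D(3)+T(19): 22 → W
F(5)+F(5): 10 → K
B(1)+A(0): 1 → B
H(7)+S(18): 25 → Z
Y(24)+Z(25): 49≡23 → X
G(6)+T(19): 25 → Z

KWKBZXZ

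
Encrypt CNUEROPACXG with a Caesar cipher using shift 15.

C(2): 2+15=17 → R
N(13): 13+15=28≡2 → C
U(20): 20+15=35≡9 → J
E(4): 4+15=19 → T
R(17): 17+15=32≡6 → G
O(14): 14+15=29≡3 → D
P(15): 15+15=30≡4 → E
A(0): 0+15=15 → P
C(2): 2+15=17 → R
X(23): 23+15=38≡12 → M
G(6): 6+15=21 → V

RCJTGDEPRMV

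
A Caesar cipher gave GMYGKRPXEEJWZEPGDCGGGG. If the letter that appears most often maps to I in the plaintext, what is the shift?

24

The most frequent ciphertext letter is G (appears 7 times).
G is position 6; I is position 8.
Shift = -2≡24.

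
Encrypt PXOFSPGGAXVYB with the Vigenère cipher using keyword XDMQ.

Repeat the key across the message: XDMQXDMQXDMQX
P(15)+X(23): 38≡12 → M
X(23)+D(3): 26≡0 → A
O(14)+M(12): 26≡0 → A
F(5)+Q(16): 21 → V
S(18)+X(23): 41≡15 → P
P(15)+D(3): 18 → S
G(6)+M(12): 18 → S
G(6)+Q(16): 22 → W
A(0)+X(23): 23 → X
X(23)+D(3): 26≡0 → A
V(21)+M(12): 33≡7 → H
Y(24)+Q(16): 40≡14 → O
B(1)+X(23): 24 → Y

MAAVPSSWXAHOY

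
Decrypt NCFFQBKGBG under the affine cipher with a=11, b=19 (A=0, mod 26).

The inverse of 11 mod 26 is 19, since 11·19=209≡1. Apply D(y)=19·(y−19) mod 26:
N(13): 19·(13−19)=-114≡16 → Q
C(2): 19·(2−19)=-323≡15 → P
F(5): 19·(5−19)=-266≡20 → U
F(5): 19·(5−19)=-266≡20 → U
Q(16): 19·(16−19)=-57≡21 → V
B(1): 19·(1−19)=-342≡22 → W
K(10): 19·(10−19)=-171≡11 → L
G(6): 19·(6−19)=-247≡13 → N
B(1): 19·(1−19)=-342≡22 → W
G(6): 19·(6−19)=-247≡13 → N

QPUUVWLNWN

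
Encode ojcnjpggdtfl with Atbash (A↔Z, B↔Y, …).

lqxmqkttwguo

o(14) → l(11)
j(9) → q(16)
c(2) → x(23)
n(13) → m(12)
j(9) → q(16)
p(15) → k(10)
g(6) → t(19)
g(6) → t(19)
d(3) → w(22)
t(19) → g(6)
f(5) → u(20)
l(11) → o(14)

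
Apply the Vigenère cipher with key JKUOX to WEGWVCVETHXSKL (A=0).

FOAKSLFYHEGCEZ

Repeat the key across the message: JKUOXJKUOXJKUO
W(22)+J(9): 31≡5 → F
E(4)+K(10): 14 → O
G(6)+U(20): 26≡0 → A
W(22)+O(14): 36≡10 → K
V(21)+X(23): 44≡18 → S
C(2)+J(9): 11 → L
V(21)+K(10): 31≡5 → F
E(4)+U(20): 24 → Y
T(19)+O(14): 33≡7 → H
H(7)+X(23): 30≡4 → E
X(23)+J(9): 32≡6 → G
S(18)+K(10): 28≡2 → C
K(10)+U(20): 30≡4 → E
L(11)+O(14): 25 → Z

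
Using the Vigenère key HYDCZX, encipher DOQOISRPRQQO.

KMTQHPYNUSPL

Repeat the key across the message: HYDCZXHYDCZX
D(3)+H(7): 10 → K
O(14)+Y(24): 38≡12 → M
Q(16)+D(3): 19 → T
O(14)+C(2): 16 → Q
I(8)+Z(25): 33≡7 → H
S(18)+X(23): 41≡15 → P
R(17)+H(7): 24 → Y
P(15)+Y(24): 39≡13 → N
R(17)+D(3): 20 → U
Q(16)+C(2): 18 → S
Q(16)+Z(25): 41≡15 → P
O(14)+X(23): 37≡11 → L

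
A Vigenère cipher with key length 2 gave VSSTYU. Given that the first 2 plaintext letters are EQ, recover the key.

Subtract each crib letter from the matching ciphertext letter (mod 26):
V(21)−E(4)=17 → R
S(18)−Q(16)=2 → C

RC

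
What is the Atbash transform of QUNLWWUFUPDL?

Q(16) → J(9)
U(20) → F(5)
N(13) → M(12)
L(11) → O(14)
W(22) → D(3)
W(22) → D(3)
U(20) → F(5)
F(5) → U(20)
U(20) → F(5)
P(15) → K(10)
D(3) → W(22)
L(11) → O(14)

JFMODDFUFKWO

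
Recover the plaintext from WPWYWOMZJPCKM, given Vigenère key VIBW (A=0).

Repeat the key across the ciphertext: VIBWVIBWVIBWV
W(22)−V(21): 1 → B
P(15)−I(8): 7 → H
W(22)−B(1): 21 → V
Y(24)−W(22): 2 → C
W(22)−V(21): 1 → B
O(14)−I(8): 6 → G
M(12)−B(1): 11 → L
Z(25)−W(22): 3 → D
J(9)−V(21): -12≡14 → O
P(15)−I(8): 7 → H
C(2)−B(1): 1 → B
K(10)−W(22): -12≡14 → O
M(12)−V(21): -9≡17 → R

BHVCBGLDOHBOR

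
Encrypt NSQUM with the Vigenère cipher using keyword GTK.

Repeat the key across the message: GTKGT
N(13)+G(6): 19 → T
S(18)+T(19): 37≡11 → L
Q(16)+K(10): 26≡0 → A
U(20)+G(6): 26≡0 → A
M(12)+T(19): 31≡5 → F

TLAAF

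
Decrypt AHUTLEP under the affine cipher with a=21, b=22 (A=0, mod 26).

UDQLXOR

The inverse of 21 mod 26 is 5, since 21·5=105≡1. Apply D(y)=5·(y−22) mod 26:
A(0): 5·(0−22)=-110≡20 → U
H(7): 5·(7−22)=-75≡3 → D
U(20): 5·(20−22)=-10≡16 → Q
T(19): 5·(19−22)=-15≡11 → L
L(11): 5·(11−22)=-55≡23 → X
E(4): 5·(4−22)=-90≡14 → O
P(15): 5·(15−22)=-35≡17 → R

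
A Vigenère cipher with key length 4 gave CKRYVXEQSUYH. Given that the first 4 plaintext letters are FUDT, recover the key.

XQOF

Subtract each crib letter from the matching ciphertext letter (mod 26):
C(2)−F(5)=-3≡23 → X
K(10)−U(20)=-10≡16 → Q
R(17)−D(3)=14 → O
Y(24)−T(19)=5 → F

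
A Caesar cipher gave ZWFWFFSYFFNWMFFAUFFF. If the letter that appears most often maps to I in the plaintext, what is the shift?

23

The most frequent ciphertext letter is F (appears 10 times).
F is position 5; I is position 8.
Shift = -3≡23.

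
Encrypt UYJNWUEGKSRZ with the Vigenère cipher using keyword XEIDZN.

Repeat the key across the message: XEIDZNXEIDZN
U(20)+X(23): 43≡17 → R
Y(24)+E(4): 28≡2 → C
J(9)+I(8): 17 → R
N(13)+D(3): 16 → Q
W(22)+Z(25): 47≡21 → V
U(20)+N(13): 33≡7 → H
E(4)+X(23): 27≡1 → B
G(6)+E(4): 10 → K
K(10)+I(8): 18 → S
S(18)+D(3): 21 → V
R(17)+Z(25): 42≡16 → Q
Z(25)+N(13): 38≡12 → M

RCRQVHBKSVQM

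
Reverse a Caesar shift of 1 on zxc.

z(25): 25−1=24 → y
x(23): 23−1=22 → w
c(2): 2−1=1 → b

ywb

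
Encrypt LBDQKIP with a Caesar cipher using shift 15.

AQSFZXE

L(11): 11+15=26≡0 → A
B(1): 1+15=16 → Q
D(3): 3+15=18 → S
Q(16): 16+15=31≡5 → F
K(10): 10+15=25 → Z
I(8): 8+15=23 → X
P(15): 15+15=30≡4 → E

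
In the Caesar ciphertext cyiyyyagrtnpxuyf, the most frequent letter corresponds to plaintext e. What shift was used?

The most frequent ciphertext letter is y (appears 5 times).
y is position 24; e is position 4.
Shift = 20.

20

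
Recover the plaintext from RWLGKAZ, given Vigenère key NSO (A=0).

EEXTSMM

Repeat the key across the ciphertext: NSONSON
R(17)−N(13): 4 → E
W(22)−S(18): 4 → E
L(11)−O(14): -3≡23 → X
G(6)−N(13): -7≡19 → T
K(10)−S(18): -8≡18 → S
A(0)−O(14): -14≡12 → M
Z(25)−N(13): 12 → M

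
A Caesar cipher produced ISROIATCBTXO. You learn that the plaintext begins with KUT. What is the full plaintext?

KUTQKCVEDVZQ

From the crib: I(8)−K(10)=-2≡24, so the shift is 24.
Subtract 24 from each ciphertext letter:
I(8): 8−24=-16≡10 → K
S(18): 18−24=-6≡20 → U
R(17): 17−24=-7≡19 → T
O(14): 14−24=-10≡16 → Q
I(8): 8−24=-16≡10 → K
A(0): 0−24=-24≡2 → C
T(19): 19−24=-5≡21 → V
C(2): 2−24=-22≡4 → E
B(1): 1−24=-23≡3 → D
T(19): 19−24=-5≡21 → V
X(23): 23−24=-1≡25 → Z
O(14): 14−24=-10≡16 → Q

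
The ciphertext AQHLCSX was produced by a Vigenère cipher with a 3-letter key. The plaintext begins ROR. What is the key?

Subtract each crib letter from the matching ciphertext letter (mod 26):
A(0)−R(17)=-17≡9 → J
Q(16)−O(14)=2 → C
H(7)−R(17)=-10≡16 → Q

JCQ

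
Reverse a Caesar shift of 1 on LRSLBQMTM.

L(11): 11−1=10 → K
R(17): 17−1=16 → Q
S(18): 18−1=17 → R
L(11): 11−1=10 → K
B(1): 1−1=0 → A
Q(16): 16−1=15 → P
M(12): 12−1=11 → L
T(19): 19−1=18 → S
M(12): 12−1=11 → L

KQRKAPLSL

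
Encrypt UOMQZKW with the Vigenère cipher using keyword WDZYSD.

Repeat the key across the message: WDZYSDW
U(20)+W(22): 42≡16 → Q
O(14)+D(3): 17 → R
M(12)+Z(25): 37≡11 → L
Q(16)+Y(24): 40≡14 → O
Z(25)+S(18): 43≡17 → R
K(10)+D(3): 13 → N
W(22)+W(22): 44≡18 → S

QRLORNS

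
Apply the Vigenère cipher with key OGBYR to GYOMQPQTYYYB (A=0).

UEPKHDWUWPMH

Repeat the key across the message: OGBYROGBYROG
G(6)+O(14): 20 → U
Y(24)+G(6): 30≡4 → E
O(14)+B(1): 15 → P
M(12)+Y(24): 36≡10 → K
Q(16)+R(17): 33≡7 → H
P(15)+O(14): 29≡3 → D
Q(16)+G(6): 22 → W
T(19)+B(1): 20 → U
Y(24)+Y(24): 48≡22 → W
Y(24)+R(17): 41≡15 → P
Y(24)+O(14): 38≡12 → M
B(1)+G(6): 7 → H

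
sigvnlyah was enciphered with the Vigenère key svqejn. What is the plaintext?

anqreygfr

Repeat the key across the ciphertext: svqejnsvq
s(18)−s(18): 0 → a
i(8)−v(21): -13≡13 → n
g(6)−q(16): -10≡16 → q
v(21)−e(4): 17 → r
n(13)−j(9): 4 → e
l(11)−n(13): -2≡24 → y
y(24)−s(18): 6 → g
a(0)−v(21): -21≡5 → f
h(7)−q(16): -9≡17 → r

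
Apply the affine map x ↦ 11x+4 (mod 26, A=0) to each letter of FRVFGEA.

F(5): 11·5+4=59≡7 → H
R(17): 11·17+4=191≡9 → J
V(21): 11·21+4=235≡1 → B
F(5): 11·5+4=59≡7 → H
G(6): 11·6+4=70≡18 → S
E(4): 11·4+4=48≡22 → W
A(0): 11·0+4=4 → E

HJBHSWE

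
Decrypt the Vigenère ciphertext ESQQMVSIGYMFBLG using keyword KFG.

Repeat the key across the ciphertext: KFGKFGKFGKFGKFG
E(4)−K(10): -6≡20 → U
S(18)−F(5): 13 → N
Q(16)−G(6): 10 → K
Q(16)−K(10): 6 → G
M(12)−F(5): 7 → H
V(21)−G(6): 15 → P
S(18)−K(10): 8 → I
I(8)−F(5): 3 → D
G(6)−G(6): 0 → A
Y(24)−K(10): 14 → O
M(12)−F(5): 7 → H
F(5)−G(6): -1≡25 → Z
B(1)−K(10): -9≡17 → R
L(11)−F(5): 6 → G
G(6)−G(6): 0 → A

UNKGHPIDAOHZRGA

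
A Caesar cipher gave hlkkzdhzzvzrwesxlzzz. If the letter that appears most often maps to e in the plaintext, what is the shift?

The most frequent ciphertext letter is z (appears 7 times).
z is position 25; e is position 4.
Shift = 21.

21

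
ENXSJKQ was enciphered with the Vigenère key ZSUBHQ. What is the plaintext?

FVDRCUR

Repeat the key across the ciphertext: ZSUBHQZ
E(4)−Z(25): -21≡5 → F
N(13)−S(18): -5≡21 → V
X(23)−U(20): 3 → D
S(18)−B(1): 17 → R
J(9)−H(7): 2 → C
K(10)−Q(16): -6≡20 → U
Q(16)−Z(25): -9≡17 → R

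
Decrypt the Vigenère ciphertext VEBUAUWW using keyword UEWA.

BAFUGQAW

Repeat the key across the ciphertext: UEWAUEWA
V(21)−U(20): 1 → B
E(4)−E(4): 0 → A
B(1)−W(22): -21≡5 → F
U(20)−A(0): 20 → U
A(0)−U(20): -20≡6 → G
U(20)−E(4): 16 → Q
W(22)−W(22): 0 → A
W(22)−A(0): 22 → W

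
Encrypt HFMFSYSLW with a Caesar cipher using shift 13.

USZSFLFYJ

H(7): 7+13=20 → U
F(5): 5+13=18 → S
M(12): 12+13=25 → Z
F(5): 5+13=18 → S
S(18): 18+13=31≡5 → F
Y(24): 24+13=37≡11 → L
S(18): 18+13=31≡5 → F
L(11): 11+13=24 → Y
W(22): 22+13=35≡9 → J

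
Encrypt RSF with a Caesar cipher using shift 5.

WXK

R(17): 17+5=22 → W
S(18): 18+5=23 → X
F(5): 5+5=10 → K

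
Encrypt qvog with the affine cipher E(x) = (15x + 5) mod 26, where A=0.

q(16): 15·16+5=245≡11 → l
v(21): 15·21+5=320≡8 → i
o(14): 15·14+5=215≡7 → h
g(6): 15·6+5=95≡17 → r

lihr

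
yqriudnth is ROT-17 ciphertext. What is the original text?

hzardmwcq

y(24): 24−17=7 → h
q(16): 16−17=-1≡25 → z
r(17): 17−17=0 → a
i(8): 8−17=-9≡17 → r
u(20): 20−17=3 → d
d(3): 3−17=-14≡12 → m
n(13): 13−17=-4≡22 → w
t(19): 19−17=2 → c
h(7): 7−17=-10≡16 → q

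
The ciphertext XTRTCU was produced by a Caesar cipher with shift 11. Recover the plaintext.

MIGIRJ

X(23): 23−11=12 → M
T(19): 19−11=8 → I
R(17): 17−11=6 → G
T(19): 19−11=8 → I
C(2): 2−11=-9≡17 → R
U(20): 20−11=9 → J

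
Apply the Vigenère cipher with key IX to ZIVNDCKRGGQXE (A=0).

Repeat the key across the message: IXIXIXIXIXIXI
Z(25)+I(8): 33≡7 → H
I(8)+X(23): 31≡5 → F
V(21)+I(8): 29≡3 → D
N(13)+X(23): 36≡10 → K
D(3)+I(8): 11 → L
C(2)+X(23): 25 → Z
K(10)+I(8): 18 → S
R(17)+X(23): 40≡14 → O
G(6)+I(8): 14 → O
G(6)+X(23): 29≡3 → D
Q(16)+I(8): 24 → Y
X(23)+X(23): 46≡20 → U
E(4)+I(8): 12 → M

HFDKLZSOODYUM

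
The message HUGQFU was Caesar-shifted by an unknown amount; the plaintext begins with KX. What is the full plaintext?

From the crib: H(7)−K(10)=-3≡23, so the shift is 23.
Subtract 23 from each ciphertext letter:
H(7): 7−23=-16≡10 → K
U(20): 20−23=-3≡23 → X
G(6): 6−23=-17≡9 → J
Q(16): 16−23=-7≡19 → T
F(5): 5−23=-18≡8 → I
U(20): 20−23=-3≡23 → X

KXJTIX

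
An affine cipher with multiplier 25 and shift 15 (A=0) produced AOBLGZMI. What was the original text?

PBOEJQDH

The inverse of 25 mod 26 is 25, since 25·25=625≡1. Apply D(y)=25·(y−15) mod 26:
A(0): 25·(0−15)=-375≡15 → P
O(14): 25·(14−15)=-25≡1 → B
B(1): 25·(1−15)=-350≡14 → O
L(11): 25·(11−15)=-100≡4 → E
G(6): 25·(6−15)=-225≡9 → J
Z(25): 25·(25−15)=250≡16 → Q
M(12): 25·(12−15)=-75≡3 → D
I(8): 25·(8−15)=-175≡7 → H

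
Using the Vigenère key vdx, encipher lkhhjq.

Repeat the key across the message: vdxvdx
l(11)+v(21): 32≡6 → g
k(10)+d(3): 13 → n
h(7)+x(23): 30≡4 → e
h(7)+v(21): 28≡2 → c
j(9)+d(3): 12 → m
q(16)+x(23): 39≡13 → n

gnecmn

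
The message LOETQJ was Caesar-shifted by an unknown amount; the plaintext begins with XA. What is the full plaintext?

XAQFCV

From the crib: L(11)−X(23)=-12≡14, so the shift is 14.
Subtract 14 from each ciphertext letter:
L(11): 11−14=-3≡23 → X
O(14): 14−14=0 → A
E(4): 4−14=-10≡16 → Q
T(19): 19−14=5 → F
Q(16): 16−14=2 → C
J(9): 9−14=-5≡21 → V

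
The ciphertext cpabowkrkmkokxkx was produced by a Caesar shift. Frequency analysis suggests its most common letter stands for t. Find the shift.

17

The most frequent ciphertext letter is k (appears 5 times).
k is position 10; t is position 19.
Shift = -9≡17.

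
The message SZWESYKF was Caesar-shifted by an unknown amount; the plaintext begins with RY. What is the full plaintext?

From the crib: S(18)−R(17)=1, so the shift is 1.
Subtract 1 from each ciphertext letter:
S(18): 18−1=17 → R
Z(25): 25−1=24 → Y
W(22): 22−1=21 → V
E(4): 4−1=3 → D
S(18): 18−1=17 → R
Y(24): 24−1=23 → X
K(10): 10−1=9 → J
F(5): 5−1=4 → E

RYVDRXJE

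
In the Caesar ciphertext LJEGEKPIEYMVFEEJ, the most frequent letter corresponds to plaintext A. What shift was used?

4

The most frequent ciphertext letter is E (appears 5 times).
E is position 4; A is position 0.
Shift = 4.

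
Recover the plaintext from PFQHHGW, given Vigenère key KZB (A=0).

FGPXIFM

Repeat the key across the ciphertext: KZBKZBK
P(15)−K(10): 5 → F
F(5)−Z(25): -20≡6 → G
Q(16)−B(1): 15 → P
H(7)−K(10): -3≡23 → X
H(7)−Z(25): -18≡8 → I
G(6)−B(1): 5 → F
W(22)−K(10): 12 → M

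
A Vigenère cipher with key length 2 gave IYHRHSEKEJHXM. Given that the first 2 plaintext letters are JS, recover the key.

Subtract each crib letter from the matching ciphertext letter (mod 26):
I(8)−J(9)=-1≡25 → Z
Y(24)−S(18)=6 → G

ZG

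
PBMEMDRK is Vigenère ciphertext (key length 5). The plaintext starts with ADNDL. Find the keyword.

Subtract each crib letter from the matching ciphertext letter (mod 26):
P(15)−A(0)=15 → P
B(1)−D(3)=-2≡24 → Y
M(12)−N(13)=-1≡25 → Z
E(4)−D(3)=1 → B
M(12)−L(11)=1 → B

PYZBB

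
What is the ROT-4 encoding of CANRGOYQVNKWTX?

GERVKSCUZROAXB

C(2): 2+4=6 → G
A(0): 0+4=4 → E
N(13): 13+4=17 → R
R(17): 17+4=21 → V
G(6): 6+4=10 → K
O(14): 14+4=18 → S
Y(24): 24+4=28≡2 → C
Q(16): 16+4=20 → U
V(21): 21+4=25 → Z
N(13): 13+4=17 → R
K(10): 10+4=14 → O
W(22): 22+4=26≡0 → A
T(19): 19+4=23 → X
X(23): 23+4=27≡1 → B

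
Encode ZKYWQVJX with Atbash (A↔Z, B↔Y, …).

Z(25) → A(0)
K(10) → P(15)
Y(24) → B(1)
W(22) → D(3)
Q(16) → J(9)
V(21) → E(4)
J(9) → Q(16)
X(23) → C(2)

APBDJEQC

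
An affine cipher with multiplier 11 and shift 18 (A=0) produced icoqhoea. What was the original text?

sicozcuw

The inverse of 11 mod 26 is 19, since 11·19=209≡1. Apply D(y)=19·(y−18) mod 26:
i(8): 19·(8−18)=-190≡18 → s
c(2): 19·(2−18)=-304≡8 → i
o(14): 19·(14−18)=-76≡2 → c
q(16): 19·(16−18)=-38≡14 → o
h(7): 19·(7−18)=-209≡25 → z
o(14): 19·(14−18)=-76≡2 → c
e(4): 19·(4−18)=-266≡20 → u
a(0): 19·(0−18)=-342≡22 → w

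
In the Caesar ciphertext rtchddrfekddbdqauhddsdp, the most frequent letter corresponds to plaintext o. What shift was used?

15

The most frequent ciphertext letter is d (appears 8 times).
d is position 3; o is position 14.
Shift = -11≡15.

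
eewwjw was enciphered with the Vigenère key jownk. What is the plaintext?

vqajzn

Repeat the key across the ciphertext: jownkj
e(4)−j(9): -5≡21 → v
e(4)−o(14): -10≡16 → q
w(22)−w(22): 0 → a
w(22)−n(13): 9 → j
j(9)−k(10): -1≡25 → z
w(22)−j(9): 13 → n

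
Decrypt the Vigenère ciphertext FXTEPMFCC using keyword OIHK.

Repeat the key across the ciphertext: OIHKOIHKO
F(5)−O(14): -9≡17 → R
X(23)−I(8): 15 → P
T(19)−H(7): 12 → M
E(4)−K(10): -6≡20 → U
P(15)−O(14): 1 → B
M(12)−I(8): 4 → E
F(5)−H(7): -2≡24 → Y
C(2)−K(10): -8≡18 → S
C(2)−O(14): -12≡14 → O

RPMUBEYSO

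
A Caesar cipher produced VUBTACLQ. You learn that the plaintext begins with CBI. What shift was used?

19

From the crib: V(21)−C(2)=19, so the shift is 19.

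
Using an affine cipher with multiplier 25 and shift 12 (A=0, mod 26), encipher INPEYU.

EZXIOS

I(8): 25·8+12=212≡4 → E
N(13): 25·13+12=337≡25 → Z
P(15): 25·15+12=387≡23 → X
E(4): 25·4+12=112≡8 → I
Y(24): 25·24+12=612≡14 → O
U(20): 25·20+12=512≡18 → S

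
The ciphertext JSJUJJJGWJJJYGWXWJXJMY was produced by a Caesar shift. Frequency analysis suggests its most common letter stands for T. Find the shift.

The most frequent ciphertext letter is J (appears 10 times).
J is position 9; T is position 19.
Shift = -10≡16.

16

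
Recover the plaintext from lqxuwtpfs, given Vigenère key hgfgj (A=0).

Repeat the key across the ciphertext: hgfgjhgfg
l(11)−h(7): 4 → e
q(16)−g(6): 10 → k
x(23)−f(5): 18 → s
u(20)−g(6): 14 → o
w(22)−j(9): 13 → n
t(19)−h(7): 12 → m
p(15)−g(6): 9 → j
f(5)−f(5): 0 → a
s(18)−g(6): 12 → m

eksonmjam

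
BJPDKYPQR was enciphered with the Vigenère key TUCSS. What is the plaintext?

Repeat the key across the ciphertext: TUCSSTUCS
B(1)−T(19): -18≡8 → I
J(9)−U(20): -11≡15 → P
P(15)−C(2): 13 → N
D(3)−S(18): -15≡11 → L
K(10)−S(18): -8≡18 → S
Y(24)−T(19): 5 → F
P(15)−U(20): -5≡21 → V
Q(16)−C(2): 14 → O
R(17)−S(18): -1≡25 → Z

IPNLSFVOZ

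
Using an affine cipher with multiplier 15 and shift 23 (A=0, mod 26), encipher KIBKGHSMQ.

K(10): 15·10+23=173≡17 → R
I(8): 15·8+23=143≡13 → N
B(1): 15·1+23=38≡12 → M
K(10): 15·10+23=173≡17 → R
G(6): 15·6+23=113≡9 → J
H(7): 15·7+23=128≡24 → Y
S(18): 15·18+23=293≡7 → H
M(12): 15·12+23=203≡21 → V
Q(16): 15·16+23=263≡3 → D

RNMRJYHVD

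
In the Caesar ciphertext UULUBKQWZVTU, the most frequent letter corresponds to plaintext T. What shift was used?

1

The most frequent ciphertext letter is U (appears 4 times).
U is position 20; T is position 19.
Shift = 1.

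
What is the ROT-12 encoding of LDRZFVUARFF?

L(11): 11+12=23 → X
D(3): 3+12=15 → P
R(17): 17+12=29≡3 → D
Z(25): 25+12=37≡11 → L
F(5): 5+12=17 → R
V(21): 21+12=33≡7 → H
U(20): 20+12=32≡6 → G
A(0): 0+12=12 → M
R(17): 17+12=29≡3 → D
F(5): 5+12=17 → R
F(5): 5+12=17 → R

XPDLRHGMDRR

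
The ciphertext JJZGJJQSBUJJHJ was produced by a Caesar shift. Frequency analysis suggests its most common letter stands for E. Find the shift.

The most frequent ciphertext letter is J (appears 7 times).
J is position 9; E is position 4.
Shift = 5.

5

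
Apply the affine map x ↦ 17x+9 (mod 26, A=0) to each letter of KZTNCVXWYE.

K(10): 17·10+9=179≡23 → X
Z(25): 17·25+9=434≡18 → S
T(19): 17·19+9=332≡20 → U
N(13): 17·13+9=230≡22 → W
C(2): 17·2+9=43≡17 → R
V(21): 17·21+9=366≡2 → C
X(23): 17·23+9=400≡10 → K
W(22): 17·22+9=383≡19 → T
Y(24): 17·24+9=417≡1 → B
E(4): 17·4+9=77≡25 → Z

XSUWRCKTBZ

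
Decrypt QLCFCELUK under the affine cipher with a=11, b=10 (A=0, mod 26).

The inverse of 11 mod 26 is 19, since 11·19=209≡1. Apply D(y)=19·(y−10) mod 26:
Q(16): 19·(16−10)=114≡10 → K
L(11): 19·(11−10)=19 → T
C(2): 19·(2−10)=-152≡4 → E
F(5): 19·(5−10)=-95≡9 → J
C(2): 19·(2−10)=-152≡4 → E
E(4): 19·(4−10)=-114≡16 → Q
L(11): 19·(11−10)=19 → T
U(20): 19·(20−10)=190≡8 → I
K(10): 19·(10−10)=0 → A

KTEJEQTIA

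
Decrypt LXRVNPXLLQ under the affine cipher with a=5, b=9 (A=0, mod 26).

The inverse of 5 mod 26 is 21, since 5·21=105≡1. Apply D(y)=21·(y−9) mod 26:
L(11): 21·(11−9)=42≡16 → Q
X(23): 21·(23−9)=294≡8 → I
R(17): 21·(17−9)=168≡12 → M
V(21): 21·(21−9)=252≡18 → S
N(13): 21·(13−9)=84≡6 → G
P(15): 21·(15−9)=126≡22 → W
X(23): 21·(23−9)=294≡8 → I
L(11): 21·(11−9)=42≡16 → Q
L(11): 21·(11−9)=42≡16 → Q
Q(16): 21·(16−9)=147≡17 → R

QIMSGWIQQR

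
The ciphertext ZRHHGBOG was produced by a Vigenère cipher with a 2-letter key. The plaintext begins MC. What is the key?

NP

Subtract each crib letter from the matching ciphertext letter (mod 26):
Z(25)−M(12)=13 → N
R(17)−C(2)=15 → P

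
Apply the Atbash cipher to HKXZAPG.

H(7) → S(18)
K(10) → P(15)
X(23) → C(2)
Z(25) → A(0)
A(0) → Z(25)
P(15) → K(10)
G(6) → T(19)

SPCAZKT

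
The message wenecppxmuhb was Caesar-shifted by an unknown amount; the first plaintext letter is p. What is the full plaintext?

From the crib: w(22)−p(15)=7, so the shift is 7.
Subtract 7 from each ciphertext letter:
w(22): 22−7=15 → p
e(4): 4−7=-3≡23 → x
n(13): 13−7=6 → g
e(4): 4−7=-3≡23 → x
c(2): 2−7=-5≡21 → v
p(15): 15−7=8 → i
p(15): 15−7=8 → i
x(23): 23−7=16 → q
m(12): 12−7=5 → f
u(20): 20−7=13 → n
h(7): 7−7=0 → a
b(1): 1−7=-6≡20 → u

pxgxviiqfnau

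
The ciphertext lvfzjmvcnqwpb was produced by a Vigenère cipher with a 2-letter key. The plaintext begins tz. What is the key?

sw

Subtract each crib letter from the matching ciphertext letter (mod 26):
l(11)−t(19)=-8≡18 → s
v(21)−z(25)=-4≡22 → w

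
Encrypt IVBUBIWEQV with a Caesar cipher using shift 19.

I(8): 8+19=27≡1 → B
V(21): 21+19=40≡14 → O
B(1): 1+19=20 → U
U(20): 20+19=39≡13 → N
B(1): 1+19=20 → U
I(8): 8+19=27≡1 → B
W(22): 22+19=41≡15 → P
E(4): 4+19=23 → X
Q(16): 16+19=35≡9 → J
V(21): 21+19=40≡14 → O

BOUNUBPXJO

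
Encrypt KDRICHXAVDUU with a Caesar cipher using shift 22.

K(10): 10+22=32≡6 → G
D(3): 3+22=25 → Z
R(17): 17+22=39≡13 → N
I(8): 8+22=30≡4 → E
C(2): 2+22=24 → Y
H(7): 7+22=29≡3 → D
X(23): 23+22=45≡19 → T
A(0): 0+22=22 → W
V(21): 21+22=43≡17 → R
D(3): 3+22=25 → Z
U(20): 20+22=42≡16 → Q
U(20): 20+22=42≡16 → Q

GZNEYDTWRZQQ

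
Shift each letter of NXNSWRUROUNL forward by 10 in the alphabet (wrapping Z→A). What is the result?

N(13): 13+10=23 → X
X(23): 23+10=33≡7 → H
N(13): 13+10=23 → X
S(18): 18+10=28≡2 → C
W(22): 22+10=32≡6 → G
R(17): 17+10=27≡1 → B
U(20): 20+10=30≡4 → E
R(17): 17+10=27≡1 → B
O(14): 14+10=24 → Y
U(20): 20+10=30≡4 → E
N(13): 13+10=23 → X
L(11): 11+10=21 → V

XHXCGBEBYEXV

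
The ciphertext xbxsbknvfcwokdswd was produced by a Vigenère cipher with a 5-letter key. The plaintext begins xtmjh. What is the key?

ailju

Subtract each crib letter from the matching ciphertext letter (mod 26):
x(23)−x(23)=0 → a
b(1)−t(19)=-18≡8 → i
x(23)−m(12)=11 → l
s(18)−j(9)=9 → j
b(1)−h(7)=-6≡20 → u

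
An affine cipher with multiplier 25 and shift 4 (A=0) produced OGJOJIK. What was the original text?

The inverse of 25 mod 26 is 25, since 25·25=625≡1. Apply D(y)=25·(y−4) mod 26:
O(14): 25·(14−4)=250≡16 → Q
G(6): 25·(6−4)=50≡24 → Y
J(9): 25·(9−4)=125≡21 → V
O(14): 25·(14−4)=250≡16 → Q
J(9): 25·(9−4)=125≡21 → V
I(8): 25·(8−4)=100≡22 → W
K(10): 25·(10−4)=150≡20 → U

QYVQVWU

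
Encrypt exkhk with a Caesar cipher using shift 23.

e(4): 4+23=27≡1 → b
x(23): 23+23=46≡20 → u
k(10): 10+23=33≡7 → h
h(7): 7+23=30≡4 → e
k(10): 10+23=33≡7 → h

buheh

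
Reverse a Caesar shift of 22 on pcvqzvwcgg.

tgzudzagkk

p(15): 15−22=-7≡19 → t
c(2): 2−22=-20≡6 → g
v(21): 21−22=-1≡25 → z
q(16): 16−22=-6≡20 → u
z(25): 25−22=3 → d
v(21): 21−22=-1≡25 → z
w(22): 22−22=0 → a
c(2): 2−22=-20≡6 → g
g(6): 6−22=-16≡10 → k
g(6): 6−22=-16≡10 → k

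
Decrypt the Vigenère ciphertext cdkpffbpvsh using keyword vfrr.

Repeat the key across the ciphertext: vfrrvfrrvfr
c(2)−v(21): -19≡7 → h
d(3)−f(5): -2≡24 → y
k(10)−r(17): -7≡19 → t
p(15)−r(17): -2≡24 → y
f(5)−v(21): -16≡10 → k
f(5)−f(5): 0 → a
b(1)−r(17): -16≡10 → k
p(15)−r(17): -2≡24 → y
v(21)−v(21): 0 → a
s(18)−f(5): 13 → n
h(7)−r(17): -10≡16 → q

hytykakyanq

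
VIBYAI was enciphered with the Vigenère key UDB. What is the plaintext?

Repeat the key across the ciphertext: UDBUDB
V(21)−U(20): 1 → B
I(8)−D(3): 5 → F
B(1)−B(1): 0 → A
Y(24)−U(20): 4 → E
A(0)−D(3): -3≡23 → X
I(8)−B(1): 7 → H

BFAEXH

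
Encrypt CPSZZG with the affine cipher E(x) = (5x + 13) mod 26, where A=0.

C(2): 5·2+13=23 → X
P(15): 5·15+13=88≡10 → K
S(18): 5·18+13=103≡25 → Z
Z(25): 5·25+13=138≡8 → I
Z(25): 5·25+13=138≡8 → I
G(6): 5·6+13=43≡17 → R

XKZIIR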